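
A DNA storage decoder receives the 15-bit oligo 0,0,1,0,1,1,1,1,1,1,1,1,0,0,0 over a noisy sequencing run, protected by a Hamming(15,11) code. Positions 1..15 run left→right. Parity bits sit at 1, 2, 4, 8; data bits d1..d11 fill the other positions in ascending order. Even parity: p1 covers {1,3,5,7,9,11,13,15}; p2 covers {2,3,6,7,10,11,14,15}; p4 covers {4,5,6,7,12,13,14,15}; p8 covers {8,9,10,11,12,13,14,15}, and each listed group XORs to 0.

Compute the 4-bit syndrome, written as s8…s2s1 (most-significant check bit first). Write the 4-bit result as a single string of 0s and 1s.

s1 (pos 1,3,5,7,9,11,13,15): 0⊕1⊕1⊕1⊕1⊕1⊕0⊕0 = 1
s2 (pos 2,3,6,7,10,11,14,15): 0⊕1⊕1⊕1⊕1⊕1⊕0⊕0 = 1
s4 (pos 4,5,6,7,12,13,14,15): 0⊕1⊕1⊕1⊕1⊕0⊕0⊕0 = 0
s8 (pos 8,9,10,11,12,13,14,15): 1⊕1⊕1⊕1⊕1⊕0⊕0⊕0 = 1
Syndrome s8…s1 = 1011 → error at position 11.

1011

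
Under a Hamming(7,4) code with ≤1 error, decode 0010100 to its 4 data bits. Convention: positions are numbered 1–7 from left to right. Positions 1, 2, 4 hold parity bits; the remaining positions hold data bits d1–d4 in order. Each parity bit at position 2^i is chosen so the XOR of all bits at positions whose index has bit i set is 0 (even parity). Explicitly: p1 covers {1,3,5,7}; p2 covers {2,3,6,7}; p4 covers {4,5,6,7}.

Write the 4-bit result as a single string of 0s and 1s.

1110

s1 (pos 1,3,5,7): 0⊕1⊕1⊕0 = 0
s2 (pos 2,3,6,7): 0⊕1⊕0⊕0 = 1
s4 (pos 4,5,6,7): 0⊕1⊕0⊕0 = 1
Syndrome s4…s1 = 110 → error at position 6.
Flip position 6: 0010100 → 0010110
Read data bits from positions 3,5,6,7: 1110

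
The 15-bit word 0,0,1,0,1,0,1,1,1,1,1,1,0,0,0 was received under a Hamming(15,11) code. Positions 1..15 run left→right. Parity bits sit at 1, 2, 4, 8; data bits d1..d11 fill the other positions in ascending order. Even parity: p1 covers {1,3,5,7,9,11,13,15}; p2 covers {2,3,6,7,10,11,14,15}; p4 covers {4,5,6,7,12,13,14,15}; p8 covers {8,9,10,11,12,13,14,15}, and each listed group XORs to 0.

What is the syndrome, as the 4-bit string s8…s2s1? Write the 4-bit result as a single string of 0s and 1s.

s1 (pos 1,3,5,7,9,11,13,15): 0⊕1⊕1⊕1⊕1⊕1⊕0⊕0 = 1
s2 (pos 2,3,6,7,10,11,14,15): 0⊕1⊕0⊕1⊕1⊕1⊕0⊕0 = 0
s4 (pos 4,5,6,7,12,13,14,15): 0⊕1⊕0⊕1⊕1⊕0⊕0⊕0 = 1
s8 (pos 8,9,10,11,12,13,14,15): 1⊕1⊕1⊕1⊕1⊕0⊕0⊕0 = 1
Syndrome s8…s1 = 1101 → error at position 13.

1101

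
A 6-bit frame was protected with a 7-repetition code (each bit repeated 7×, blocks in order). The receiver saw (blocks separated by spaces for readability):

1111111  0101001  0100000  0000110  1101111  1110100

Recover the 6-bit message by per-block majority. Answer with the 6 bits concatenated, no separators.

100011

Block 1 (1111111): 7 ones → 1
Block 2 (0101001): 3 ones → 0
Block 3 (0100000): 1 one → 0
Block 4 (0000110): 2 ones → 0
Block 5 (1101111): 6 ones → 1
Block 6 (1110100): 4 ones → 1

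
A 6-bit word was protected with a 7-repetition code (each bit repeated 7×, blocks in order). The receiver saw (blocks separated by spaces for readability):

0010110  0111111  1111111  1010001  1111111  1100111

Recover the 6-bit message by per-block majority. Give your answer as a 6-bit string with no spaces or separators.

011011

Block 1 (0010110): 3 ones → 0
Block 2 (0111111): 6 ones → 1
Block 3 (1111111): 7 ones → 1
Block 4 (1010001): 3 ones → 0
Block 5 (1111111): 7 ones → 1
Block 6 (1100111): 5 ones → 1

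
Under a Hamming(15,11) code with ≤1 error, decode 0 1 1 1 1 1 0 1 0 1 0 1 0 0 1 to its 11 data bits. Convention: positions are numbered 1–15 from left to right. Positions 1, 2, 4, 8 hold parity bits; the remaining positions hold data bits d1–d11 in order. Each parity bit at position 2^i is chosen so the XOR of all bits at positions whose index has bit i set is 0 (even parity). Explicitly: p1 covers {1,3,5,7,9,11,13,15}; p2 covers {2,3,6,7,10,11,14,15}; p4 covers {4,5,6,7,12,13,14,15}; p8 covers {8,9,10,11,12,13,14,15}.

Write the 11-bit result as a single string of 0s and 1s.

11110101001

s1 (pos 1,3,5,7,9,11,13,15): 0⊕1⊕1⊕0⊕0⊕0⊕0⊕1 = 1
s2 (pos 2,3,6,7,10,11,14,15): 1⊕1⊕1⊕0⊕1⊕0⊕0⊕1 = 1
s4 (pos 4,5,6,7,12,13,14,15): 1⊕1⊕1⊕0⊕1⊕0⊕0⊕1 = 1
s8 (pos 8,9,10,11,12,13,14,15): 1⊕0⊕1⊕0⊕1⊕0⊕0⊕1 = 0
Syndrome s8…s1 = 0111 → error at position 7.
Flip position 7: 011111010101001 → 011111110101001
Read data bits from positions 3,5,6,7,9,10,11,12,13,14,15: 11110101001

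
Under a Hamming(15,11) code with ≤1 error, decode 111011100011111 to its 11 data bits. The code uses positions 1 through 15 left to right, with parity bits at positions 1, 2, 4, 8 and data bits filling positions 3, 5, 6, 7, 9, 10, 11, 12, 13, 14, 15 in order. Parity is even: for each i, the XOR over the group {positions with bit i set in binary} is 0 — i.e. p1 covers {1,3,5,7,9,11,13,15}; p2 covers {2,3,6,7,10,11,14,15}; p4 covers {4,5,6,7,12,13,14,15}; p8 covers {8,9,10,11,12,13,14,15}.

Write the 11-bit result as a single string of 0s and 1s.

s1 (pos 1,3,5,7,9,11,13,15): 1⊕1⊕1⊕1⊕0⊕1⊕1⊕1 = 1
s2 (pos 2,3,6,7,10,11,14,15): 1⊕1⊕1⊕1⊕0⊕1⊕1⊕1 = 1
s4 (pos 4,5,6,7,12,13,14,15): 0⊕1⊕1⊕1⊕1⊕1⊕1⊕1 = 1
s8 (pos 8,9,10,11,12,13,14,15): 0⊕0⊕0⊕1⊕1⊕1⊕1⊕1 = 1
Syndrome s8…s1 = 1111 → error at position 15.
Flip position 15: 111011100011111 → 111011100011110
Read data bits from positions 3,5,6,7,9,10,11,12,13,14,15: 11110011110

11110011110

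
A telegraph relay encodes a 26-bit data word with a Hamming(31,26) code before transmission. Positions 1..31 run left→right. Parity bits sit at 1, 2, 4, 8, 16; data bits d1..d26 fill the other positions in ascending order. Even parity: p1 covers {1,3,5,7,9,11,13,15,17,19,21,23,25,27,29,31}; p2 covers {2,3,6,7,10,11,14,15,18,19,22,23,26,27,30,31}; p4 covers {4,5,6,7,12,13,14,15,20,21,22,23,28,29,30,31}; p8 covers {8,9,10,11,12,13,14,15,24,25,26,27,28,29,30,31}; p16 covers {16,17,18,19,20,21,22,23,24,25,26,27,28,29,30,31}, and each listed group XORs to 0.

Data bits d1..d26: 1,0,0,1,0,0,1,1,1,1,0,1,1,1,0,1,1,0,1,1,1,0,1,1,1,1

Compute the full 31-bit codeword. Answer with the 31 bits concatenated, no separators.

Place data at non-parity positions: p1 p2 1 p4 0 0 1 p8 0 0 1 1 1 1 0 p16 1 1 1 0 1 1 0 1 1 1 0 1 1 1 1
p1 (pos 1,3,5,7,9,11,13,15,17,19,21,23,25,27,29,31): XOR of data positions = 1⊕0⊕1⊕0⊕1⊕1⊕0⊕1⊕1⊕1⊕0⊕1⊕0⊕1⊕1 = 0
p2 (pos 2,3,6,7,10,11,14,15,18,19,22,23,26,27,30,31): XOR of data positions = 1⊕0⊕1⊕0⊕1⊕1⊕0⊕1⊕1⊕1⊕0⊕1⊕0⊕1⊕1 = 0
p4 (pos 4,5,6,7,12,13,14,15,20,21,22,23,28,29,30,31): XOR of data positions = 0⊕0⊕1⊕1⊕1⊕1⊕0⊕0⊕1⊕1⊕0⊕1⊕1⊕1⊕1 = 0
p8 (pos 8,9,10,11,12,13,14,15,24,25,26,27,28,29,30,31): XOR of data positions = 0⊕0⊕1⊕1⊕1⊕1⊕0⊕1⊕1⊕1⊕0⊕1⊕1⊕1⊕1 = 1
p16 (pos 16,17,18,19,20,21,22,23,24,25,26,27,28,29,30,31): XOR of data positions = 1⊕1⊕1⊕0⊕1⊕1⊕0⊕1⊕1⊕1⊕0⊕1⊕1⊕1⊕1 = 0
Codeword: 0010001100111100111011011101111

0010001100111100111011011101111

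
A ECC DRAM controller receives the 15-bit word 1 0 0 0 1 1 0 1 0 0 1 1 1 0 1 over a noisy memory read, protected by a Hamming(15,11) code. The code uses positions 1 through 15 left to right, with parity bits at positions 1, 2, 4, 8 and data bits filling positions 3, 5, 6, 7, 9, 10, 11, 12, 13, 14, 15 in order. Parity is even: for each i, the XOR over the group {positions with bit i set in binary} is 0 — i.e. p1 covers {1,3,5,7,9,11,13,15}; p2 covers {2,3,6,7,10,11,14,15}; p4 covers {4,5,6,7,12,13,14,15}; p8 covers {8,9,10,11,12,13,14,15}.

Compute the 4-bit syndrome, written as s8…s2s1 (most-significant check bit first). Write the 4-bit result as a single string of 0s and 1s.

1111

s1 (pos 1,3,5,7,9,11,13,15): 1⊕0⊕1⊕0⊕0⊕1⊕1⊕1 = 1
s2 (pos 2,3,6,7,10,11,14,15): 0⊕0⊕1⊕0⊕0⊕1⊕0⊕1 = 1
s4 (pos 4,5,6,7,12,13,14,15): 0⊕1⊕1⊕0⊕1⊕1⊕0⊕1 = 1
s8 (pos 8,9,10,11,12,13,14,15): 1⊕0⊕0⊕1⊕1⊕1⊕0⊕1 = 1
Syndrome s8…s1 = 1111 → error at position 15.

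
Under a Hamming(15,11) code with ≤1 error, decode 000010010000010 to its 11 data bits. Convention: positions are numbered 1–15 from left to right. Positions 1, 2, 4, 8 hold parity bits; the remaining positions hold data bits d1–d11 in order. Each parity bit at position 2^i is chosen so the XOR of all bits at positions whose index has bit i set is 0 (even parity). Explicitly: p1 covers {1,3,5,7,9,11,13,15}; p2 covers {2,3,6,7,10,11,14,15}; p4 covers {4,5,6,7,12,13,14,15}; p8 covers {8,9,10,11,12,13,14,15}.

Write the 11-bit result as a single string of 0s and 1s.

s1 (pos 1,3,5,7,9,11,13,15): 0⊕0⊕1⊕0⊕0⊕0⊕0⊕0 = 1
s2 (pos 2,3,6,7,10,11,14,15): 0⊕0⊕0⊕0⊕0⊕0⊕1⊕0 = 1
s4 (pos 4,5,6,7,12,13,14,15): 0⊕1⊕0⊕0⊕0⊕0⊕1⊕0 = 0
s8 (pos 8,9,10,11,12,13,14,15): 1⊕0⊕0⊕0⊕0⊕0⊕1⊕0 = 0
Syndrome s8…s1 = 0011 → error at position 3.
Flip position 3: 000010010000010 → 001010010000010
Read data bits from positions 3,5,6,7,9,10,11,12,13,14,15: 11000000010

11000000010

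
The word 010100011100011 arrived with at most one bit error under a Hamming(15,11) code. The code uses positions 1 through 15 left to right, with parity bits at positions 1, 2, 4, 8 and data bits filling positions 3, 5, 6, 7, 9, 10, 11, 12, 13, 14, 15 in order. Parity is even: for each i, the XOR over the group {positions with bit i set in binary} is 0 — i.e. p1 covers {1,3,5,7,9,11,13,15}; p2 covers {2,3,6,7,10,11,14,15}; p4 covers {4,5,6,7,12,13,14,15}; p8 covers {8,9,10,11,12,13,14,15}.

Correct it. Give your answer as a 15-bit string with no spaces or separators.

s1 (pos 1,3,5,7,9,11,13,15): 0⊕0⊕0⊕0⊕1⊕0⊕0⊕1 = 0
s2 (pos 2,3,6,7,10,11,14,15): 1⊕0⊕0⊕0⊕1⊕0⊕1⊕1 = 0
s4 (pos 4,5,6,7,12,13,14,15): 1⊕0⊕0⊕0⊕0⊕0⊕1⊕1 = 1
s8 (pos 8,9,10,11,12,13,14,15): 1⊕1⊕1⊕0⊕0⊕0⊕1⊕1 = 1
Syndrome s8…s1 = 1100 → error at position 12.
Flip position 12: 010100011100011 → 010100011101011

010100011101011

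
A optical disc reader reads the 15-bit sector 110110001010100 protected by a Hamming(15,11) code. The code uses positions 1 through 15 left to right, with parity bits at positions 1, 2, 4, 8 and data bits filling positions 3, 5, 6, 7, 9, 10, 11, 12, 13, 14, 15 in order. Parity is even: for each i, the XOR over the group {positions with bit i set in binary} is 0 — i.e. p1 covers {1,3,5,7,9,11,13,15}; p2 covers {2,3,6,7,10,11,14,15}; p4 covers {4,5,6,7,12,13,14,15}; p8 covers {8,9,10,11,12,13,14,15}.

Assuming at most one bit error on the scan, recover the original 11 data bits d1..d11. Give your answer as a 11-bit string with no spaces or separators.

01001010000

s1 (pos 1,3,5,7,9,11,13,15): 1⊕0⊕1⊕0⊕1⊕1⊕1⊕0 = 1
s2 (pos 2,3,6,7,10,11,14,15): 1⊕0⊕0⊕0⊕0⊕1⊕0⊕0 = 0
s4 (pos 4,5,6,7,12,13,14,15): 1⊕1⊕0⊕0⊕0⊕1⊕0⊕0 = 1
s8 (pos 8,9,10,11,12,13,14,15): 0⊕1⊕0⊕1⊕0⊕1⊕0⊕0 = 1
Syndrome s8…s1 = 1101 → error at position 13.
Flip position 13: 110110001010100 → 110110001010000
Read data bits from positions 3,5,6,7,9,10,11,12,13,14,15: 01001010000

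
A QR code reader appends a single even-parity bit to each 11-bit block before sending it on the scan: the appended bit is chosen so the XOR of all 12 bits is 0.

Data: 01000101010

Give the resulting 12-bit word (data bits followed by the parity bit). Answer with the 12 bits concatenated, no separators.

010001010100

XOR of the 11 data bits: 0⊕1⊕0⊕0⊕0⊕1⊕0⊕1⊕0⊕1⊕0 = 0
Parity bit = 0 (so all 12 bits XOR to 0).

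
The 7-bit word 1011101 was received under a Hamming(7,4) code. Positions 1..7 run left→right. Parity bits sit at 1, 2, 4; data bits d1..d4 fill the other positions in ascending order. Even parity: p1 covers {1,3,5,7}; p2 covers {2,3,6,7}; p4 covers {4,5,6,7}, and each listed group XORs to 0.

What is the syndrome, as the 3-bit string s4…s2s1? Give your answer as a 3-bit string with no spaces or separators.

100

s1 (pos 1,3,5,7): 1⊕1⊕1⊕1 = 0
s2 (pos 2,3,6,7): 0⊕1⊕0⊕1 = 0
s4 (pos 4,5,6,7): 1⊕1⊕0⊕1 = 1
Syndrome s4…s1 = 100 → error at position 4.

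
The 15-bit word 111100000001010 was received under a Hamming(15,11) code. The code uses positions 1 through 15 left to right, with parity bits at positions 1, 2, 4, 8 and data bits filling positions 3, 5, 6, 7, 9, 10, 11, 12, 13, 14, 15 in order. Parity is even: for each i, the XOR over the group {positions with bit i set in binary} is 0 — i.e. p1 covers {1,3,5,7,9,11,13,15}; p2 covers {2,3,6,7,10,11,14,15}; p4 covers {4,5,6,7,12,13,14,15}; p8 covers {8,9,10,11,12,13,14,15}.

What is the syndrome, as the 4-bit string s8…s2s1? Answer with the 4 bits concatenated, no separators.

0110

s1 (pos 1,3,5,7,9,11,13,15): 1⊕1⊕0⊕0⊕0⊕0⊕0⊕0 = 0
s2 (pos 2,3,6,7,10,11,14,15): 1⊕1⊕0⊕0⊕0⊕0⊕1⊕0 = 1
s4 (pos 4,5,6,7,12,13,14,15): 1⊕0⊕0⊕0⊕1⊕0⊕1⊕0 = 1
s8 (pos 8,9,10,11,12,13,14,15): 0⊕0⊕0⊕0⊕1⊕0⊕1⊕0 = 0
Syndrome s8…s1 = 0110 → error at position 6.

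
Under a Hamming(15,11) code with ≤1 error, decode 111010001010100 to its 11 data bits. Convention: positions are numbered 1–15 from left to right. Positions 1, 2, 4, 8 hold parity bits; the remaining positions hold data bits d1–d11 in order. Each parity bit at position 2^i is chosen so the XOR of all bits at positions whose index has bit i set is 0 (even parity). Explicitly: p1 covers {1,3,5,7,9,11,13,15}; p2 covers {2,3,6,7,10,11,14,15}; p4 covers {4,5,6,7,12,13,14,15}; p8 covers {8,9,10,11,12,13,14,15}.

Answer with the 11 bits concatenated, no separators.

s1 (pos 1,3,5,7,9,11,13,15): 1⊕1⊕1⊕0⊕1⊕1⊕1⊕0 = 0
s2 (pos 2,3,6,7,10,11,14,15): 1⊕1⊕0⊕0⊕0⊕1⊕0⊕0 = 1
s4 (pos 4,5,6,7,12,13,14,15): 0⊕1⊕0⊕0⊕0⊕1⊕0⊕0 = 0
s8 (pos 8,9,10,11,12,13,14,15): 0⊕1⊕0⊕1⊕0⊕1⊕0⊕0 = 1
Syndrome s8…s1 = 1010 → error at position 10.
Flip position 10: 111010001010100 → 111010001110100
Read data bits from positions 3,5,6,7,9,10,11,12,13,14,15: 11001110100

11001110100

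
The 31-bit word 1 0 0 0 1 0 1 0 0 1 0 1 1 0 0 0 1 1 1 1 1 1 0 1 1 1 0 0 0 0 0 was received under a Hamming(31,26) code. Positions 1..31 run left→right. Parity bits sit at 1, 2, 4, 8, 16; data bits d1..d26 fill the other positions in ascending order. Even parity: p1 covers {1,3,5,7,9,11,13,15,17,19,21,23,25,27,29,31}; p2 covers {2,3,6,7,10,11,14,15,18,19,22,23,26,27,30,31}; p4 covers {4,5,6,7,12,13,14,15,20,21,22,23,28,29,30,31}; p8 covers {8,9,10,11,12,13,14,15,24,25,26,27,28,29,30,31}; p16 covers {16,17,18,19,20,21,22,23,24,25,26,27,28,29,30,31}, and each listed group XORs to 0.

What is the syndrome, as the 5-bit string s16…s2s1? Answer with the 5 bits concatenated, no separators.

10100

s1 (pos 1,3,5,7,9,11,13,15,17,19,21,23,25,27,29,31): 1⊕0⊕1⊕1⊕0⊕0⊕1⊕0⊕1⊕1⊕1⊕0⊕1⊕0⊕0⊕0 = 0
s2 (pos 2,3,6,7,10,11,14,15,18,19,22,23,26,27,30,31): 0⊕0⊕0⊕1⊕1⊕0⊕0⊕0⊕1⊕1⊕1⊕0⊕1⊕0⊕0⊕0 = 0
s4 (pos 4,5,6,7,12,13,14,15,20,21,22,23,28,29,30,31): 0⊕1⊕0⊕1⊕1⊕1⊕0⊕0⊕1⊕1⊕1⊕0⊕0⊕0⊕0⊕0 = 1
s8 (pos 8,9,10,11,12,13,14,15,24,25,26,27,28,29,30,31): 0⊕0⊕1⊕0⊕1⊕1⊕0⊕0⊕1⊕1⊕1⊕0⊕0⊕0⊕0⊕0 = 0
s16 (pos 16,17,18,19,20,21,22,23,24,25,26,27,28,29,30,31): 0⊕1⊕1⊕1⊕1⊕1⊕1⊕0⊕1⊕1⊕1⊕0⊕0⊕0⊕0⊕0 = 1
Syndrome s16…s1 = 10100 → error at position 20.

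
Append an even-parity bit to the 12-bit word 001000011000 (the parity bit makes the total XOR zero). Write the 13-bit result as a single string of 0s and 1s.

0010000110001

XOR of the 12 data bits: 0⊕0⊕1⊕0⊕0⊕0⊕0⊕1⊕1⊕0⊕0⊕0 = 1
Parity bit = 1 (so all 13 bits XOR to 0).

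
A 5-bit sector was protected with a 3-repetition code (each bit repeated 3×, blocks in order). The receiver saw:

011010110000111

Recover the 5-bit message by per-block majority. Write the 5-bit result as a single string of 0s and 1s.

Block 1 (011): 2 ones → 1
Block 2 (010): 1 one → 0
Block 3 (110): 2 ones → 1
Block 4 (000): 0 ones → 0
Block 5 (111): 3 ones → 1

10101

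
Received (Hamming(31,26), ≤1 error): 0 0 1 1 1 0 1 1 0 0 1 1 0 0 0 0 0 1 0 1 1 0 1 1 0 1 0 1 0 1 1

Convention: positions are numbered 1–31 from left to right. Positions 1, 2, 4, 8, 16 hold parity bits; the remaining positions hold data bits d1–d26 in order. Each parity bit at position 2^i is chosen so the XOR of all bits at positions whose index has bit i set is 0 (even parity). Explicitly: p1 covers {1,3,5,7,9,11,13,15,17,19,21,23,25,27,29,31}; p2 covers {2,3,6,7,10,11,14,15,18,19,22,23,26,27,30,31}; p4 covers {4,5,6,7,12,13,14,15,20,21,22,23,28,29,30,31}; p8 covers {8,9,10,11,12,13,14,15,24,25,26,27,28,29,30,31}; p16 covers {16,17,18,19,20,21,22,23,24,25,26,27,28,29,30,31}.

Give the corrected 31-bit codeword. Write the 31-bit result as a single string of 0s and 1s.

0011101100110000110110110101011

s1 (pos 1,3,5,7,9,11,13,15,17,19,21,23,25,27,29,31): 0⊕1⊕1⊕1⊕0⊕1⊕0⊕0⊕0⊕0⊕1⊕1⊕0⊕0⊕0⊕1 = 1
s2 (pos 2,3,6,7,10,11,14,15,18,19,22,23,26,27,30,31): 0⊕1⊕0⊕1⊕0⊕1⊕0⊕0⊕1⊕0⊕0⊕1⊕1⊕0⊕1⊕1 = 0
s4 (pos 4,5,6,7,12,13,14,15,20,21,22,23,28,29,30,31): 1⊕1⊕0⊕1⊕1⊕0⊕0⊕0⊕1⊕1⊕0⊕1⊕1⊕0⊕1⊕1 = 0
s8 (pos 8,9,10,11,12,13,14,15,24,25,26,27,28,29,30,31): 1⊕0⊕0⊕1⊕1⊕0⊕0⊕0⊕1⊕0⊕1⊕0⊕1⊕0⊕1⊕1 = 0
s16 (pos 16,17,18,19,20,21,22,23,24,25,26,27,28,29,30,31): 0⊕0⊕1⊕0⊕1⊕1⊕0⊕1⊕1⊕0⊕1⊕0⊕1⊕0⊕1⊕1 = 1
Syndrome s16…s1 = 10001 → error at position 17.
Flip position 17: 0011101100110000010110110101011 → 0011101100110000110110110101011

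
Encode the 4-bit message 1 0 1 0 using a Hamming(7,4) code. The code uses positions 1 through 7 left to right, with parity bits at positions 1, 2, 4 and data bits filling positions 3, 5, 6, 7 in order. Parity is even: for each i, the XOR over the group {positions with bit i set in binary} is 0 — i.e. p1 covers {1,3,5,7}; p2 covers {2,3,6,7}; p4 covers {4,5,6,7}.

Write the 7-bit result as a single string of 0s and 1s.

Place data at non-parity positions: p1 p2 1 p4 0 1 0
p1 (pos 1,3,5,7): XOR of data positions = 1⊕0⊕0 = 1
p2 (pos 2,3,6,7): XOR of data positions = 1⊕1⊕0 = 0
p4 (pos 4,5,6,7): XOR of data positions = 0⊕1⊕0 = 1
Codeword: 1011010

1011010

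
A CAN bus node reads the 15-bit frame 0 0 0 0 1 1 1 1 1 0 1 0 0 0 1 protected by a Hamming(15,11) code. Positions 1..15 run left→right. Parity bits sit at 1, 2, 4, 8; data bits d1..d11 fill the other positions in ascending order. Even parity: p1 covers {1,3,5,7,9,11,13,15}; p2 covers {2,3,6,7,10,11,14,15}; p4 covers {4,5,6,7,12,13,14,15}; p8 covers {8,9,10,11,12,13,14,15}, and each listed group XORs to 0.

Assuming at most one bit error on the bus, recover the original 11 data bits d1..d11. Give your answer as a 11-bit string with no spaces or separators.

s1 (pos 1,3,5,7,9,11,13,15): 0⊕0⊕1⊕1⊕1⊕1⊕0⊕1 = 1
s2 (pos 2,3,6,7,10,11,14,15): 0⊕0⊕1⊕1⊕0⊕1⊕0⊕1 = 0
s4 (pos 4,5,6,7,12,13,14,15): 0⊕1⊕1⊕1⊕0⊕0⊕0⊕1 = 0
s8 (pos 8,9,10,11,12,13,14,15): 1⊕1⊕0⊕1⊕0⊕0⊕0⊕1 = 0
Syndrome s8…s1 = 0001 → error at position 1.
Flip position 1: 000011111010001 → 100011111010001
Read data bits from positions 3,5,6,7,9,10,11,12,13,14,15: 01111010001

01111010001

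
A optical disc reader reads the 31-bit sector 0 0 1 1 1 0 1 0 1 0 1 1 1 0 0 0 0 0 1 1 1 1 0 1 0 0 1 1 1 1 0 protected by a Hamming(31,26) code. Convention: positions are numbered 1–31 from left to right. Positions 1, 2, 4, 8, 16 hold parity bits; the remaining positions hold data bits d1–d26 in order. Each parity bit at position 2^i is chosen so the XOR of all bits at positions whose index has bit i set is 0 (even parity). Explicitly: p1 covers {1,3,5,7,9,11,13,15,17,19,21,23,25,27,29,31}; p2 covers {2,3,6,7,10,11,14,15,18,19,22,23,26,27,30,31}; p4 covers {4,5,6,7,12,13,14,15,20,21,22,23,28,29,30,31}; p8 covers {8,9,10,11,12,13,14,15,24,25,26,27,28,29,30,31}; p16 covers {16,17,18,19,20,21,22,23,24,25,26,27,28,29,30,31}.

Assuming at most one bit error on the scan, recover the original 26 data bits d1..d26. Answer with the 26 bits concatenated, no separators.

11011011100001111010011100

s1 (pos 1,3,5,7,9,11,13,15,17,19,21,23,25,27,29,31): 0⊕1⊕1⊕1⊕1⊕1⊕1⊕0⊕0⊕1⊕1⊕0⊕0⊕1⊕1⊕0 = 0
s2 (pos 2,3,6,7,10,11,14,15,18,19,22,23,26,27,30,31): 0⊕1⊕0⊕1⊕0⊕1⊕0⊕0⊕0⊕1⊕1⊕0⊕0⊕1⊕1⊕0 = 1
s4 (pos 4,5,6,7,12,13,14,15,20,21,22,23,28,29,30,31): 1⊕1⊕0⊕1⊕1⊕1⊕0⊕0⊕1⊕1⊕1⊕0⊕1⊕1⊕1⊕0 = 1
s8 (pos 8,9,10,11,12,13,14,15,24,25,26,27,28,29,30,31): 0⊕1⊕0⊕1⊕1⊕1⊕0⊕0⊕1⊕0⊕0⊕1⊕1⊕1⊕1⊕0 = 1
s16 (pos 16,17,18,19,20,21,22,23,24,25,26,27,28,29,30,31): 0⊕0⊕0⊕1⊕1⊕1⊕1⊕0⊕1⊕0⊕0⊕1⊕1⊕1⊕1⊕0 = 1
Syndrome s16…s1 = 11110 → error at position 30.
Flip position 30: 0011101010111000001111010011110 → 0011101010111000001111010011100
Read data bits from positions 3,5,6,7,9,10,11,12,13,14,15,17,18,19,20,21,22,23,24,25,26,27,28,29,30,31: 11011011100001111010011100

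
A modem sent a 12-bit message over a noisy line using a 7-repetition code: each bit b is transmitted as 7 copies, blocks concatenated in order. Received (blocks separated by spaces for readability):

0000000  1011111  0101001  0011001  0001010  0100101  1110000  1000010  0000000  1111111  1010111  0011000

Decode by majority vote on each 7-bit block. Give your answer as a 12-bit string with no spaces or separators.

010000000110

Block 1 (0000000): 0 ones → 0
Block 2 (1011111): 6 ones → 1
Block 3 (0101001): 3 ones → 0
Block 4 (0011001): 3 ones → 0
Block 5 (0001010): 2 ones → 0
Block 6 (0100101): 3 ones → 0
Block 7 (1110000): 3 ones → 0
Block 8 (1000010): 2 ones → 0
Block 9 (0000000): 0 ones → 0
Block 10 (1111111): 7 ones → 1
Block 11 (1010111): 5 ones → 1
Block 12 (0011000): 2 ones → 0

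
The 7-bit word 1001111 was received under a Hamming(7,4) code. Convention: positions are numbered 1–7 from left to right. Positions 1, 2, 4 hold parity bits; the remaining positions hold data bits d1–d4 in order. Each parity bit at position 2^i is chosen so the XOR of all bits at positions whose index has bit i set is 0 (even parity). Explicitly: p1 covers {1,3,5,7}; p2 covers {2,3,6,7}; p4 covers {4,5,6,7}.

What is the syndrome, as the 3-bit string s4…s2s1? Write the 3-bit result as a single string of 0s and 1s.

001

s1 (pos 1,3,5,7): 1⊕0⊕1⊕1 = 1
s2 (pos 2,3,6,7): 0⊕0⊕1⊕1 = 0
s4 (pos 4,5,6,7): 1⊕1⊕1⊕1 = 0
Syndrome s4…s1 = 001 → error at position 1.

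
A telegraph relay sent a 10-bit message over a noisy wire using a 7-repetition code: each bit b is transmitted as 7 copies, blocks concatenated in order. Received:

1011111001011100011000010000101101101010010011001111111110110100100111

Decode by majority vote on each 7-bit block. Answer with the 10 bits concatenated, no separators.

1100100111

Block 1 (1011111): 6 ones → 1
Block 2 (0010111): 4 ones → 1
Block 3 (0001100): 2 ones → 0
Block 4 (0010000): 1 one → 0
Block 5 (1011011): 5 ones → 1
Block 6 (0101001): 3 ones → 0
Block 7 (0011001): 3 ones → 0
Block 8 (1111111): 7 ones → 1
Block 9 (1011010): 4 ones → 1
Block 10 (0100111): 4 ones → 1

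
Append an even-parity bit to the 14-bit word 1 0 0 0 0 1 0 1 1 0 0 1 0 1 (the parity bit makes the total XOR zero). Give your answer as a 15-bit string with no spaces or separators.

100001011001010

XOR of the 14 data bits: 1⊕0⊕0⊕0⊕0⊕1⊕0⊕1⊕1⊕0⊕0⊕1⊕0⊕1 = 0
Parity bit = 0 (so all 15 bits XOR to 0).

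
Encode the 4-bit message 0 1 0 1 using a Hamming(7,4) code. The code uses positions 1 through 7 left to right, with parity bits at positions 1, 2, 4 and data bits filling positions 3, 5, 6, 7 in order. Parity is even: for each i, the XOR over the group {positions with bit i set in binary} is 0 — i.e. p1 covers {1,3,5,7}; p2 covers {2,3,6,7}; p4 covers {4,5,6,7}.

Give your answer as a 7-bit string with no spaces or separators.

Place data at non-parity positions: p1 p2 0 p4 1 0 1
p1 (pos 1,3,5,7): XOR of data positions = 0⊕1⊕1 = 0
p2 (pos 2,3,6,7): XOR of data positions = 0⊕0⊕1 = 1
p4 (pos 4,5,6,7): XOR of data positions = 1⊕0⊕1 = 0
Codeword: 0100101

0100101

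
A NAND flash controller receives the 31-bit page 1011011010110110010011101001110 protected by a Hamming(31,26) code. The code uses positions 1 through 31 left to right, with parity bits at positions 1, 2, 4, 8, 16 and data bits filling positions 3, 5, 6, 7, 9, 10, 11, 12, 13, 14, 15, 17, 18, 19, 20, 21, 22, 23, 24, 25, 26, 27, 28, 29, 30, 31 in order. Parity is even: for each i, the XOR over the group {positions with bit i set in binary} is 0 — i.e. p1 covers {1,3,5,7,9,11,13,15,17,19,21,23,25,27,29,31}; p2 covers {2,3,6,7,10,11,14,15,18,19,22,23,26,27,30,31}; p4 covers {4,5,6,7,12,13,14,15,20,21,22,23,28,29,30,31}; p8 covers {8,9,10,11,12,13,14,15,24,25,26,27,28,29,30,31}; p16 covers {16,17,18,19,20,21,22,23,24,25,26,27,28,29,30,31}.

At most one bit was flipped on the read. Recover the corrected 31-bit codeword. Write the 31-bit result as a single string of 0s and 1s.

1011011110110110010011101001110

s1 (pos 1,3,5,7,9,11,13,15,17,19,21,23,25,27,29,31): 1⊕1⊕0⊕1⊕1⊕1⊕0⊕1⊕0⊕0⊕1⊕1⊕1⊕0⊕1⊕0 = 0
s2 (pos 2,3,6,7,10,11,14,15,18,19,22,23,26,27,30,31): 0⊕1⊕1⊕1⊕0⊕1⊕1⊕1⊕1⊕0⊕1⊕1⊕0⊕0⊕1⊕0 = 0
s4 (pos 4,5,6,7,12,13,14,15,20,21,22,23,28,29,30,31): 1⊕0⊕1⊕1⊕1⊕0⊕1⊕1⊕0⊕1⊕1⊕1⊕1⊕1⊕1⊕0 = 0
s8 (pos 8,9,10,11,12,13,14,15,24,25,26,27,28,29,30,31): 0⊕1⊕0⊕1⊕1⊕0⊕1⊕1⊕0⊕1⊕0⊕0⊕1⊕1⊕1⊕0 = 1
s16 (pos 16,17,18,19,20,21,22,23,24,25,26,27,28,29,30,31): 0⊕0⊕1⊕0⊕0⊕1⊕1⊕1⊕0⊕1⊕0⊕0⊕1⊕1⊕1⊕0 = 0
Syndrome s16…s1 = 01000 → error at position 8.
Flip position 8: 1011011010110110010011101001110 → 1011011110110110010011101001110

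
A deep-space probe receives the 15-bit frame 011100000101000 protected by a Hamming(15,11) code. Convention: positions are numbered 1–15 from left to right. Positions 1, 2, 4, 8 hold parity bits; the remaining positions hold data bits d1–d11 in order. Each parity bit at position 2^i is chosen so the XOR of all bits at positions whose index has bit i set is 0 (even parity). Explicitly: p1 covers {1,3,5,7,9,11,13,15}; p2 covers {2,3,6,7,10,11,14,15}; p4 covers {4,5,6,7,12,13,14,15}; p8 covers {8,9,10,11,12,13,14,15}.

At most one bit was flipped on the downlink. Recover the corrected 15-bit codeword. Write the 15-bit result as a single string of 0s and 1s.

s1 (pos 1,3,5,7,9,11,13,15): 0⊕1⊕0⊕0⊕0⊕0⊕0⊕0 = 1
s2 (pos 2,3,6,7,10,11,14,15): 1⊕1⊕0⊕0⊕1⊕0⊕0⊕0 = 1
s4 (pos 4,5,6,7,12,13,14,15): 1⊕0⊕0⊕0⊕1⊕0⊕0⊕0 = 0
s8 (pos 8,9,10,11,12,13,14,15): 0⊕0⊕1⊕0⊕1⊕0⊕0⊕0 = 0
Syndrome s8…s1 = 0011 → error at position 3.
Flip position 3: 011100000101000 → 010100000101000

010100000101000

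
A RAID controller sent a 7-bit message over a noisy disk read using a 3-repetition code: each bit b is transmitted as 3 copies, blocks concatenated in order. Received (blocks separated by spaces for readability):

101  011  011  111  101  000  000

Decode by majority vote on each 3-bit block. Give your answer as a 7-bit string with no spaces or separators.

Block 1 (101): 2 ones → 1
Block 2 (011): 2 ones → 1
Block 3 (011): 2 ones → 1
Block 4 (111): 3 ones → 1
Block 5 (101): 2 ones → 1
Block 6 (000): 0 ones → 0
Block 7 (000): 0 ones → 0

1111100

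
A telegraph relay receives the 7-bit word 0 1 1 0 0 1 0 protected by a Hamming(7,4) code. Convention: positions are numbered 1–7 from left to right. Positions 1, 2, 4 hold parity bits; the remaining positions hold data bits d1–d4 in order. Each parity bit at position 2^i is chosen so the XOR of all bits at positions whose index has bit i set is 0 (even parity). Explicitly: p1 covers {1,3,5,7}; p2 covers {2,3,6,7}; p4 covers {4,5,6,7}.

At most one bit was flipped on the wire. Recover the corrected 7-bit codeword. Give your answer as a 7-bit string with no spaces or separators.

0110011

s1 (pos 1,3,5,7): 0⊕1⊕0⊕0 = 1
s2 (pos 2,3,6,7): 1⊕1⊕1⊕0 = 1
s4 (pos 4,5,6,7): 0⊕0⊕1⊕0 = 1
Syndrome s4…s1 = 111 → error at position 7.
Flip position 7: 0110010 → 0110011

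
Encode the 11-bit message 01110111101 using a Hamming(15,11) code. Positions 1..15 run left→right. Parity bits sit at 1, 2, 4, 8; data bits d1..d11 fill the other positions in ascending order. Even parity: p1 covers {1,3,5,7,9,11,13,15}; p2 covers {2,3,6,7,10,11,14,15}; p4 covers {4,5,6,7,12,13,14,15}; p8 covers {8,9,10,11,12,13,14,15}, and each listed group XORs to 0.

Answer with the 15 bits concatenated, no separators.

110011110111101

Place data at non-parity positions: p1 p2 0 p4 1 1 1 p8 0 1 1 1 1 0 1
p1 (pos 1,3,5,7,9,11,13,15): XOR of data positions = 0⊕1⊕1⊕0⊕1⊕1⊕1 = 1
p2 (pos 2,3,6,7,10,11,14,15): XOR of data positions = 0⊕1⊕1⊕1⊕1⊕0⊕1 = 1
p4 (pos 4,5,6,7,12,13,14,15): XOR of data positions = 1⊕1⊕1⊕1⊕1⊕0⊕1 = 0
p8 (pos 8,9,10,11,12,13,14,15): XOR of data positions = 0⊕1⊕1⊕1⊕1⊕0⊕1 = 1
Codeword: 110011110111101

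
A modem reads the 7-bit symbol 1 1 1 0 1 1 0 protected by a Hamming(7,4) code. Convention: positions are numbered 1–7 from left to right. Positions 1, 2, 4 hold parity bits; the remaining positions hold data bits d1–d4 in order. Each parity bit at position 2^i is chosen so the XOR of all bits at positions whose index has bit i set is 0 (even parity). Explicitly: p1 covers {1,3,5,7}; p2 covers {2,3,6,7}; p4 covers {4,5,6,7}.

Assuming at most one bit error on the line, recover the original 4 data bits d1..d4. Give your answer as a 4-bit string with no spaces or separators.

0110

s1 (pos 1,3,5,7): 1⊕1⊕1⊕0 = 1
s2 (pos 2,3,6,7): 1⊕1⊕1⊕0 = 1
s4 (pos 4,5,6,7): 0⊕1⊕1⊕0 = 0
Syndrome s4…s1 = 011 → error at position 3.
Flip position 3: 1110110 → 1100110
Read data bits from positions 3,5,6,7: 0110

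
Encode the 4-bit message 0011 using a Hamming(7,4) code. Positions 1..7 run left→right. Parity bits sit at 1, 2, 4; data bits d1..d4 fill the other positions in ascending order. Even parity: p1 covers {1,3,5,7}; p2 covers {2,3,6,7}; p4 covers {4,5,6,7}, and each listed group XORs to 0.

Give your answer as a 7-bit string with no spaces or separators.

1000011

Place data at non-parity positions: p1 p2 0 p4 0 1 1
p1 (pos 1,3,5,7): XOR of data positions = 0⊕0⊕1 = 1
p2 (pos 2,3,6,7): XOR of data positions = 0⊕1⊕1 = 0
p4 (pos 4,5,6,7): XOR of data positions = 0⊕1⊕1 = 0
Codeword: 1000011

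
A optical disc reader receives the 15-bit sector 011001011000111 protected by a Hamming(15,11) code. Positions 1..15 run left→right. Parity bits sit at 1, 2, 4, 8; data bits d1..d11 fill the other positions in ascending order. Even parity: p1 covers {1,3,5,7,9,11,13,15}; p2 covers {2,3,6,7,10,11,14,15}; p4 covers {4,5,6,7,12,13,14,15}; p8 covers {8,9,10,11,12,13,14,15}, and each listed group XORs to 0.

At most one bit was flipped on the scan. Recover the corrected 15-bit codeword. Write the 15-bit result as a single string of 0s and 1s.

s1 (pos 1,3,5,7,9,11,13,15): 0⊕1⊕0⊕0⊕1⊕0⊕1⊕1 = 0
s2 (pos 2,3,6,7,10,11,14,15): 1⊕1⊕1⊕0⊕0⊕0⊕1⊕1 = 1
s4 (pos 4,5,6,7,12,13,14,15): 0⊕0⊕1⊕0⊕0⊕1⊕1⊕1 = 0
s8 (pos 8,9,10,11,12,13,14,15): 1⊕1⊕0⊕0⊕0⊕1⊕1⊕1 = 1
Syndrome s8…s1 = 1010 → error at position 10.
Flip position 10: 011001011000111 → 011001011100111

011001011100111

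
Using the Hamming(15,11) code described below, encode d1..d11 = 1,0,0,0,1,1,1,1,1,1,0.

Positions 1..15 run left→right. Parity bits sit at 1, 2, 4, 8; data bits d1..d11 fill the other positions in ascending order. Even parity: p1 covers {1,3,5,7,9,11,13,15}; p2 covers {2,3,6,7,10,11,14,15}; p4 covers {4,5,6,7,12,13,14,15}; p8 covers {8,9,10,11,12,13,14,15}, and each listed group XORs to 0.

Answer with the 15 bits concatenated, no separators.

001100001111110

Place data at non-parity positions: p1 p2 1 p4 0 0 0 p8 1 1 1 1 1 1 0
p1 (pos 1,3,5,7,9,11,13,15): XOR of data positions = 1⊕0⊕0⊕1⊕1⊕1⊕0 = 0
p2 (pos 2,3,6,7,10,11,14,15): XOR of data positions = 1⊕0⊕0⊕1⊕1⊕1⊕0 = 0
p4 (pos 4,5,6,7,12,13,14,15): XOR of data positions = 0⊕0⊕0⊕1⊕1⊕1⊕0 = 1
p8 (pos 8,9,10,11,12,13,14,15): XOR of data positions = 1⊕1⊕1⊕1⊕1⊕1⊕0 = 0
Codeword: 001100001111110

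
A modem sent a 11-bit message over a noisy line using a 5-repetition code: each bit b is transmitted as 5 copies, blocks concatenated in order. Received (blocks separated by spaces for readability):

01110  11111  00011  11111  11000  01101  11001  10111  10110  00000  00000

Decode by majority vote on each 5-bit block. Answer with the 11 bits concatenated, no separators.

11010111100

Block 1 (01110): 3 ones → 1
Block 2 (11111): 5 ones → 1
Block 3 (00011): 2 ones → 0
Block 4 (11111): 5 ones → 1
Block 5 (11000): 2 ones → 0
Block 6 (01101): 3 ones → 1
Block 7 (11001): 3 ones → 1
Block 8 (10111): 4 ones → 1
Block 9 (10110): 3 ones → 1
Block 10 (00000): 0 ones → 0
Block 11 (00000): 0 ones → 0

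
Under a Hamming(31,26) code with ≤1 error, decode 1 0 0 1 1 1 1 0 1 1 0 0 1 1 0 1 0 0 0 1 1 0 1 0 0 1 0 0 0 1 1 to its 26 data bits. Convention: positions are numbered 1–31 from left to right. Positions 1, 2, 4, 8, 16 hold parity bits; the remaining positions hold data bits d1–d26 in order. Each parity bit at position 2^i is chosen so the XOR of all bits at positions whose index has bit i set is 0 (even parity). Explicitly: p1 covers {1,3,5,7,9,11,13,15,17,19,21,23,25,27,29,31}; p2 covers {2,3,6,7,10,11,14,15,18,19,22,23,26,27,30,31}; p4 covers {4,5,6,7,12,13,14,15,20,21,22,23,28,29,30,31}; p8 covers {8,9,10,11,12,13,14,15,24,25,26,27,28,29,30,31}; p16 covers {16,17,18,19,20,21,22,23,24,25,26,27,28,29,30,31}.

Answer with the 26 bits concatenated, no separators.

01111100110000110100101011

s1 (pos 1,3,5,7,9,11,13,15,17,19,21,23,25,27,29,31): 1⊕0⊕1⊕1⊕1⊕0⊕1⊕0⊕0⊕0⊕1⊕1⊕0⊕0⊕0⊕1 = 0
s2 (pos 2,3,6,7,10,11,14,15,18,19,22,23,26,27,30,31): 0⊕0⊕1⊕1⊕1⊕0⊕1⊕0⊕0⊕0⊕0⊕1⊕1⊕0⊕1⊕1 = 0
s4 (pos 4,5,6,7,12,13,14,15,20,21,22,23,28,29,30,31): 1⊕1⊕1⊕1⊕0⊕1⊕1⊕0⊕1⊕1⊕0⊕1⊕0⊕0⊕1⊕1 = 1
s8 (pos 8,9,10,11,12,13,14,15,24,25,26,27,28,29,30,31): 0⊕1⊕1⊕0⊕0⊕1⊕1⊕0⊕0⊕0⊕1⊕0⊕0⊕0⊕1⊕1 = 1
s16 (pos 16,17,18,19,20,21,22,23,24,25,26,27,28,29,30,31): 1⊕0⊕0⊕0⊕1⊕1⊕0⊕1⊕0⊕0⊕1⊕0⊕0⊕0⊕1⊕1 = 1
Syndrome s16…s1 = 11100 → error at position 28.
Flip position 28: 1001111011001101000110100100011 → 1001111011001101000110100101011
Read data bits from positions 3,5,6,7,9,10,11,12,13,14,15,17,18,19,20,21,22,23,24,25,26,27,28,29,30,31: 01111100110000110100101011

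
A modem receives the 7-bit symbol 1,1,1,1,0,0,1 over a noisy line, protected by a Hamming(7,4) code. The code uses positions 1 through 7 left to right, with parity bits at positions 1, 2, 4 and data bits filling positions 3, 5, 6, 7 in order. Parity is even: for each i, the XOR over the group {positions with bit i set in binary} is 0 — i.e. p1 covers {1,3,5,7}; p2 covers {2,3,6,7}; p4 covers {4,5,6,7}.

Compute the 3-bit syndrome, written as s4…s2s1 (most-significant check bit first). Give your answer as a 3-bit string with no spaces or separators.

011

s1 (pos 1,3,5,7): 1⊕1⊕0⊕1 = 1
s2 (pos 2,3,6,7): 1⊕1⊕0⊕1 = 1
s4 (pos 4,5,6,7): 1⊕0⊕0⊕1 = 0
Syndrome s4…s1 = 011 → error at position 3.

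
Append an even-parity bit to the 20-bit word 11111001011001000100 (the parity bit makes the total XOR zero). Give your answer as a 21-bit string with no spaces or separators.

XOR of the 20 data bits: 1⊕1⊕1⊕1⊕1⊕0⊕0⊕1⊕0⊕1⊕1⊕0⊕0⊕1⊕0⊕0⊕0⊕1⊕0⊕0 = 0
Parity bit = 0 (so all 21 bits XOR to 0).

111110010110010001000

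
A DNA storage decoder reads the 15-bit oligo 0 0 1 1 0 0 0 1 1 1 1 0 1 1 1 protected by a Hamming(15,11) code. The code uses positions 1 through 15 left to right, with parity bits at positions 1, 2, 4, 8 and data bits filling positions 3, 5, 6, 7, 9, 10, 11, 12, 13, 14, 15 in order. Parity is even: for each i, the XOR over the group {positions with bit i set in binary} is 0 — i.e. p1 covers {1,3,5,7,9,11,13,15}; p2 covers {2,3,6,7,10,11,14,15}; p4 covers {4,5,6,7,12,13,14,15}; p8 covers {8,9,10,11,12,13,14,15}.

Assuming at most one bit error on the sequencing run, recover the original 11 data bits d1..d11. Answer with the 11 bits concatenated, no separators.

10001100111

s1 (pos 1,3,5,7,9,11,13,15): 0⊕1⊕0⊕0⊕1⊕1⊕1⊕1 = 1
s2 (pos 2,3,6,7,10,11,14,15): 0⊕1⊕0⊕0⊕1⊕1⊕1⊕1 = 1
s4 (pos 4,5,6,7,12,13,14,15): 1⊕0⊕0⊕0⊕0⊕1⊕1⊕1 = 0
s8 (pos 8,9,10,11,12,13,14,15): 1⊕1⊕1⊕1⊕0⊕1⊕1⊕1 = 1
Syndrome s8…s1 = 1011 → error at position 11.
Flip position 11: 001100011110111 → 001100011100111
Read data bits from positions 3,5,6,7,9,10,11,12,13,14,15: 10001100111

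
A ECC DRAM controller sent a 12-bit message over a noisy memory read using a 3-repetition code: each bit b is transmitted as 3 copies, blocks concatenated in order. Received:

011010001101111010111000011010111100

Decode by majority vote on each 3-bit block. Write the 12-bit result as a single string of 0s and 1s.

100110101010

Block 1 (011): 2 ones → 1
Block 2 (010): 1 one → 0
Block 3 (001): 1 one → 0
Block 4 (101): 2 ones → 1
Block 5 (111): 3 ones → 1
Block 6 (010): 1 one → 0
Block 7 (111): 3 ones → 1
Block 8 (000): 0 ones → 0
Block 9 (011): 2 ones → 1
Block 10 (010): 1 one → 0
Block 11 (111): 3 ones → 1
Block 12 (100): 1 one → 0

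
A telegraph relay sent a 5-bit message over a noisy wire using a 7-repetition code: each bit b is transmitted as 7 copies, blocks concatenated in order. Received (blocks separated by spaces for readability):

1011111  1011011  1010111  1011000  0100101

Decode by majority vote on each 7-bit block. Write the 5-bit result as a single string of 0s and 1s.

Block 1 (1011111): 6 ones → 1
Block 2 (1011011): 5 ones → 1
Block 3 (1010111): 5 ones → 1
Block 4 (1011000): 3 ones → 0
Block 5 (0100101): 3 ones → 0

11100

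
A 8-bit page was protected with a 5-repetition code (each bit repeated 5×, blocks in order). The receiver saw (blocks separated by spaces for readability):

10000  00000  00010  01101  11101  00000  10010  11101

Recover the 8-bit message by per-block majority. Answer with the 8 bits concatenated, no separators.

Block 1 (10000): 1 one → 0
Block 2 (00000): 0 ones → 0
Block 3 (00010): 1 one → 0
Block 4 (01101): 3 ones → 1
Block 5 (11101): 4 ones → 1
Block 6 (00000): 0 ones → 0
Block 7 (10010): 2 ones → 0
Block 8 (11101): 4 ones → 1

00011001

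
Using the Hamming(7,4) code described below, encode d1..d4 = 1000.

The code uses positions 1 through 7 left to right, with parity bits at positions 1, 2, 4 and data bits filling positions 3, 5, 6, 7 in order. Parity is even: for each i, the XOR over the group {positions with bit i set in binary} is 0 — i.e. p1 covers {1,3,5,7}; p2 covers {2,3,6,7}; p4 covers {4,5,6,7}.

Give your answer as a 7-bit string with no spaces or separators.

1110000

Place data at non-parity positions: p1 p2 1 p4 0 0 0
p1 (pos 1,3,5,7): XOR of data positions = 1⊕0⊕0 = 1
p2 (pos 2,3,6,7): XOR of data positions = 1⊕0⊕0 = 1
p4 (pos 4,5,6,7): XOR of data positions = 0⊕0⊕0 = 0
Codeword: 1110000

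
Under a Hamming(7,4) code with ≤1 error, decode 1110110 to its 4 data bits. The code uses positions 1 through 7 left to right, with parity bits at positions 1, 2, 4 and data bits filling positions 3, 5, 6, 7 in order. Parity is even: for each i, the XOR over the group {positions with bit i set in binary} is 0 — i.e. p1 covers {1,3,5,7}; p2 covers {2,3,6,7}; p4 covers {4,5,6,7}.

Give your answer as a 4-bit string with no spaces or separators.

s1 (pos 1,3,5,7): 1⊕1⊕1⊕0 = 1
s2 (pos 2,3,6,7): 1⊕1⊕1⊕0 = 1
s4 (pos 4,5,6,7): 0⊕1⊕1⊕0 = 0
Syndrome s4…s1 = 011 → error at position 3.
Flip position 3: 1110110 → 1100110
Read data bits from positions 3,5,6,7: 0110

0110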